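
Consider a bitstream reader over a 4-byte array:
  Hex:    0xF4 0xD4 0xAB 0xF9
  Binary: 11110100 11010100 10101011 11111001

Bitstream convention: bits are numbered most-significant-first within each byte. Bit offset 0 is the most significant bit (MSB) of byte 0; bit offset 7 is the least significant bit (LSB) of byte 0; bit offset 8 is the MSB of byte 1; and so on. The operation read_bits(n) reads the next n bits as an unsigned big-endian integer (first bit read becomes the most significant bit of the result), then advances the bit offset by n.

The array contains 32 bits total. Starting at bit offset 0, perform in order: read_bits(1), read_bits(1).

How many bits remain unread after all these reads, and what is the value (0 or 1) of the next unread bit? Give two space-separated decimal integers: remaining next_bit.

Answer: 30 1

Derivation:
Read 1: bits[0:1] width=1 -> value=1 (bin 1); offset now 1 = byte 0 bit 1; 31 bits remain
Read 2: bits[1:2] width=1 -> value=1 (bin 1); offset now 2 = byte 0 bit 2; 30 bits remain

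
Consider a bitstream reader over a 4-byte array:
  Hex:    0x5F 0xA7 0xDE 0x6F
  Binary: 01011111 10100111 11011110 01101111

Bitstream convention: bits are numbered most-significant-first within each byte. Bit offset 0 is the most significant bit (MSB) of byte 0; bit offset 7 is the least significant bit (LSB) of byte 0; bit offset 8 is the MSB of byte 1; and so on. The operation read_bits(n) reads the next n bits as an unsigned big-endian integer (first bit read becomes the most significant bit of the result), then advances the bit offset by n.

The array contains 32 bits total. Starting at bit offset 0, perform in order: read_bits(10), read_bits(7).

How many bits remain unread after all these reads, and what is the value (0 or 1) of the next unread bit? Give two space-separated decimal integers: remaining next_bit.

Answer: 15 1

Derivation:
Read 1: bits[0:10] width=10 -> value=382 (bin 0101111110); offset now 10 = byte 1 bit 2; 22 bits remain
Read 2: bits[10:17] width=7 -> value=79 (bin 1001111); offset now 17 = byte 2 bit 1; 15 bits remain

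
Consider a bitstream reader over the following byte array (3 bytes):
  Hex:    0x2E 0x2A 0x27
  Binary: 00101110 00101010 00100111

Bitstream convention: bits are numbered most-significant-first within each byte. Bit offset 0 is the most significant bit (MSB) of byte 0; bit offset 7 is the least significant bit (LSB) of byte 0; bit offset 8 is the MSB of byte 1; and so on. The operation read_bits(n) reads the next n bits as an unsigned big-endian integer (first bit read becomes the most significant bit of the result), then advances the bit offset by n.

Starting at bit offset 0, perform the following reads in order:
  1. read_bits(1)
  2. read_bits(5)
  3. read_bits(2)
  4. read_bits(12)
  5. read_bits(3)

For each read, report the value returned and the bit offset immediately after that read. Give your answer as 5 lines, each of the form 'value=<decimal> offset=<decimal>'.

Answer: value=0 offset=1
value=11 offset=6
value=2 offset=8
value=674 offset=20
value=3 offset=23

Derivation:
Read 1: bits[0:1] width=1 -> value=0 (bin 0); offset now 1 = byte 0 bit 1; 23 bits remain
Read 2: bits[1:6] width=5 -> value=11 (bin 01011); offset now 6 = byte 0 bit 6; 18 bits remain
Read 3: bits[6:8] width=2 -> value=2 (bin 10); offset now 8 = byte 1 bit 0; 16 bits remain
Read 4: bits[8:20] width=12 -> value=674 (bin 001010100010); offset now 20 = byte 2 bit 4; 4 bits remain
Read 5: bits[20:23] width=3 -> value=3 (bin 011); offset now 23 = byte 2 bit 7; 1 bits remain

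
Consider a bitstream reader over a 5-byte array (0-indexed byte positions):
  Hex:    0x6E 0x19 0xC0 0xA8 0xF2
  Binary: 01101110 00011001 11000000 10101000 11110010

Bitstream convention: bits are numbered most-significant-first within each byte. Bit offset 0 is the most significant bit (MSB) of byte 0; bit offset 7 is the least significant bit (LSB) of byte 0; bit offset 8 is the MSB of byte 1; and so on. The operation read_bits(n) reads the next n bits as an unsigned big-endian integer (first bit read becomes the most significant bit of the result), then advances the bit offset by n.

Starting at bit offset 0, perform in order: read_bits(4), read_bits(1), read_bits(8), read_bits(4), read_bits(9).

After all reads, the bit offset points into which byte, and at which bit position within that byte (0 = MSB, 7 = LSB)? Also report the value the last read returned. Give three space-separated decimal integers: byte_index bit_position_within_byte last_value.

Answer: 3 2 258

Derivation:
Read 1: bits[0:4] width=4 -> value=6 (bin 0110); offset now 4 = byte 0 bit 4; 36 bits remain
Read 2: bits[4:5] width=1 -> value=1 (bin 1); offset now 5 = byte 0 bit 5; 35 bits remain
Read 3: bits[5:13] width=8 -> value=195 (bin 11000011); offset now 13 = byte 1 bit 5; 27 bits remain
Read 4: bits[13:17] width=4 -> value=3 (bin 0011); offset now 17 = byte 2 bit 1; 23 bits remain
Read 5: bits[17:26] width=9 -> value=258 (bin 100000010); offset now 26 = byte 3 bit 2; 14 bits remain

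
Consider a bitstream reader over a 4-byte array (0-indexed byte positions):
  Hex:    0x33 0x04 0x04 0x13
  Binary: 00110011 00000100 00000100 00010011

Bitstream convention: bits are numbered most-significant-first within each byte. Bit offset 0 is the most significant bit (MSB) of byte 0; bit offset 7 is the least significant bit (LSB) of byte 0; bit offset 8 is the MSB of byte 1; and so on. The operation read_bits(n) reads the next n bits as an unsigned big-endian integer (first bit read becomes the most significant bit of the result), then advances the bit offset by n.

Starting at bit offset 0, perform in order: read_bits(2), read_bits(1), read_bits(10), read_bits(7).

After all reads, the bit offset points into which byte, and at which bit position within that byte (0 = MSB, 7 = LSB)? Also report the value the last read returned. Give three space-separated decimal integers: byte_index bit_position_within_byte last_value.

Answer: 2 4 64

Derivation:
Read 1: bits[0:2] width=2 -> value=0 (bin 00); offset now 2 = byte 0 bit 2; 30 bits remain
Read 2: bits[2:3] width=1 -> value=1 (bin 1); offset now 3 = byte 0 bit 3; 29 bits remain
Read 3: bits[3:13] width=10 -> value=608 (bin 1001100000); offset now 13 = byte 1 bit 5; 19 bits remain
Read 4: bits[13:20] width=7 -> value=64 (bin 1000000); offset now 20 = byte 2 bit 4; 12 bits remain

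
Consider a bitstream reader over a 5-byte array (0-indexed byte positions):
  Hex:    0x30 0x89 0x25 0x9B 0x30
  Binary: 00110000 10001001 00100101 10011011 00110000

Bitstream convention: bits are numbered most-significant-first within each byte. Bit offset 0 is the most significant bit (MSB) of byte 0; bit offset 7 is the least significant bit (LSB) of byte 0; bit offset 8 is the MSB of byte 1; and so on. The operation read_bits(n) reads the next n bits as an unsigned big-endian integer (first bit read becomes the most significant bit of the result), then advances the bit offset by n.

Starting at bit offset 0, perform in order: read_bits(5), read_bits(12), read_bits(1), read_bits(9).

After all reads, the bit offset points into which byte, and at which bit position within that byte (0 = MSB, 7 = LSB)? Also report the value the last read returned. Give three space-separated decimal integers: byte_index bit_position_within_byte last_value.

Read 1: bits[0:5] width=5 -> value=6 (bin 00110); offset now 5 = byte 0 bit 5; 35 bits remain
Read 2: bits[5:17] width=12 -> value=274 (bin 000100010010); offset now 17 = byte 2 bit 1; 23 bits remain
Read 3: bits[17:18] width=1 -> value=0 (bin 0); offset now 18 = byte 2 bit 2; 22 bits remain
Read 4: bits[18:27] width=9 -> value=300 (bin 100101100); offset now 27 = byte 3 bit 3; 13 bits remain

Answer: 3 3 300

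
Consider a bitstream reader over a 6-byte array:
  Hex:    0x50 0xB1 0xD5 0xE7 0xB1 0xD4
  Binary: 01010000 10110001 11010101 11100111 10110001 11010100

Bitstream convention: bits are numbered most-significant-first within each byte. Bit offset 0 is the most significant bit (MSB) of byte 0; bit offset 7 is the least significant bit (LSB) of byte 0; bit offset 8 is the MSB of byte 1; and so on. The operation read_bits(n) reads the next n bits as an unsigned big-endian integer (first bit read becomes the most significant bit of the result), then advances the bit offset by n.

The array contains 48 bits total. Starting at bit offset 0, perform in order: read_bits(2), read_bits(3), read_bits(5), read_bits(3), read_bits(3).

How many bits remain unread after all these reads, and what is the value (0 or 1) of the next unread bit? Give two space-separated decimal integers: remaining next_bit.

Read 1: bits[0:2] width=2 -> value=1 (bin 01); offset now 2 = byte 0 bit 2; 46 bits remain
Read 2: bits[2:5] width=3 -> value=2 (bin 010); offset now 5 = byte 0 bit 5; 43 bits remain
Read 3: bits[5:10] width=5 -> value=2 (bin 00010); offset now 10 = byte 1 bit 2; 38 bits remain
Read 4: bits[10:13] width=3 -> value=6 (bin 110); offset now 13 = byte 1 bit 5; 35 bits remain
Read 5: bits[13:16] width=3 -> value=1 (bin 001); offset now 16 = byte 2 bit 0; 32 bits remain

Answer: 32 1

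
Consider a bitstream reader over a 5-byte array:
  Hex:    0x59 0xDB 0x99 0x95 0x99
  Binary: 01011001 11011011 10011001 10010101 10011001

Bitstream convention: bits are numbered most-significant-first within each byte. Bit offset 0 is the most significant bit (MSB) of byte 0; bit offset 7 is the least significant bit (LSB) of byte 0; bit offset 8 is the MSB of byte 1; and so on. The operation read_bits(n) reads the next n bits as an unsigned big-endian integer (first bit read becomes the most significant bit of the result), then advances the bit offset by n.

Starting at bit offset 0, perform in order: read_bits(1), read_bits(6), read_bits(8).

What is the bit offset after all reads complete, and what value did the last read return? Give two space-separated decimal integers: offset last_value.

Answer: 15 237

Derivation:
Read 1: bits[0:1] width=1 -> value=0 (bin 0); offset now 1 = byte 0 bit 1; 39 bits remain
Read 2: bits[1:7] width=6 -> value=44 (bin 101100); offset now 7 = byte 0 bit 7; 33 bits remain
Read 3: bits[7:15] width=8 -> value=237 (bin 11101101); offset now 15 = byte 1 bit 7; 25 bits remain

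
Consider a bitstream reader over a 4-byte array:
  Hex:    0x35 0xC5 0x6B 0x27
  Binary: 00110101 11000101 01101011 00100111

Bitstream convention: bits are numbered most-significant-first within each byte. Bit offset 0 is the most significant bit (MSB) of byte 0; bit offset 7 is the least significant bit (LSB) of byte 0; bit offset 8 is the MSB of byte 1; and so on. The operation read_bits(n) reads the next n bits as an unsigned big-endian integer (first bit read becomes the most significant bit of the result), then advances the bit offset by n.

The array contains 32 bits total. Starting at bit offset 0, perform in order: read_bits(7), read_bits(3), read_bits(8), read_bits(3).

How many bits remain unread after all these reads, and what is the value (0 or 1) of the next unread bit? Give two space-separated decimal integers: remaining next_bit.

Answer: 11 0

Derivation:
Read 1: bits[0:7] width=7 -> value=26 (bin 0011010); offset now 7 = byte 0 bit 7; 25 bits remain
Read 2: bits[7:10] width=3 -> value=7 (bin 111); offset now 10 = byte 1 bit 2; 22 bits remain
Read 3: bits[10:18] width=8 -> value=21 (bin 00010101); offset now 18 = byte 2 bit 2; 14 bits remain
Read 4: bits[18:21] width=3 -> value=5 (bin 101); offset now 21 = byte 2 bit 5; 11 bits remain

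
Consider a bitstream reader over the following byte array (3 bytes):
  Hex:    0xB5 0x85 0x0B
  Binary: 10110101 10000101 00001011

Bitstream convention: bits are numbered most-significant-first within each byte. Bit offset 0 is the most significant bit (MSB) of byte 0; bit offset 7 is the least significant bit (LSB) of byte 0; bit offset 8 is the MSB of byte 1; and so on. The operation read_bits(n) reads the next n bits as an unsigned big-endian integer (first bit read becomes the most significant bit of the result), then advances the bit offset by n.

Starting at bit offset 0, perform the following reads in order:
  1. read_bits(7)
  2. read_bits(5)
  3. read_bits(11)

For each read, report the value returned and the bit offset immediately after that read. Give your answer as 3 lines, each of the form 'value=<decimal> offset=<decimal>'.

Answer: value=90 offset=7
value=24 offset=12
value=645 offset=23

Derivation:
Read 1: bits[0:7] width=7 -> value=90 (bin 1011010); offset now 7 = byte 0 bit 7; 17 bits remain
Read 2: bits[7:12] width=5 -> value=24 (bin 11000); offset now 12 = byte 1 bit 4; 12 bits remain
Read 3: bits[12:23] width=11 -> value=645 (bin 01010000101); offset now 23 = byte 2 bit 7; 1 bits remain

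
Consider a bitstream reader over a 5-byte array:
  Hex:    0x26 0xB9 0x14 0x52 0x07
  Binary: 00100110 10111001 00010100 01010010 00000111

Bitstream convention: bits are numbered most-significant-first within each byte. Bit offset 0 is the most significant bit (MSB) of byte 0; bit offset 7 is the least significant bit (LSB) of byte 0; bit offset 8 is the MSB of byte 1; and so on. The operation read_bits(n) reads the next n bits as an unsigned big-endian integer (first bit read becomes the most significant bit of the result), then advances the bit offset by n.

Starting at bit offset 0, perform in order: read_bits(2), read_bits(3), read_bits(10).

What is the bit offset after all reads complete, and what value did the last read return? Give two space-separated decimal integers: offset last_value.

Answer: 15 860

Derivation:
Read 1: bits[0:2] width=2 -> value=0 (bin 00); offset now 2 = byte 0 bit 2; 38 bits remain
Read 2: bits[2:5] width=3 -> value=4 (bin 100); offset now 5 = byte 0 bit 5; 35 bits remain
Read 3: bits[5:15] width=10 -> value=860 (bin 1101011100); offset now 15 = byte 1 bit 7; 25 bits remain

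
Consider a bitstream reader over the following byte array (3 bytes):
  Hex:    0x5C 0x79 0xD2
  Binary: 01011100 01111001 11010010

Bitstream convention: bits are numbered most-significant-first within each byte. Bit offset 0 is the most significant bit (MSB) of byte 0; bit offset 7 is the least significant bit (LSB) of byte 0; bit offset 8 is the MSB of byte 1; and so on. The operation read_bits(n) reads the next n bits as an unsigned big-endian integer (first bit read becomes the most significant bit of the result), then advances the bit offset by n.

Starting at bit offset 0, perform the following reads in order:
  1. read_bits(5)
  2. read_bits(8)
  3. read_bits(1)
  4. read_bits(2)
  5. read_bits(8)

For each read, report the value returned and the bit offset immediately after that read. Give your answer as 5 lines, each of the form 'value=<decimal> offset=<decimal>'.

Answer: value=11 offset=5
value=143 offset=13
value=0 offset=14
value=1 offset=16
value=210 offset=24

Derivation:
Read 1: bits[0:5] width=5 -> value=11 (bin 01011); offset now 5 = byte 0 bit 5; 19 bits remain
Read 2: bits[5:13] width=8 -> value=143 (bin 10001111); offset now 13 = byte 1 bit 5; 11 bits remain
Read 3: bits[13:14] width=1 -> value=0 (bin 0); offset now 14 = byte 1 bit 6; 10 bits remain
Read 4: bits[14:16] width=2 -> value=1 (bin 01); offset now 16 = byte 2 bit 0; 8 bits remain
Read 5: bits[16:24] width=8 -> value=210 (bin 11010010); offset now 24 = byte 3 bit 0; 0 bits remain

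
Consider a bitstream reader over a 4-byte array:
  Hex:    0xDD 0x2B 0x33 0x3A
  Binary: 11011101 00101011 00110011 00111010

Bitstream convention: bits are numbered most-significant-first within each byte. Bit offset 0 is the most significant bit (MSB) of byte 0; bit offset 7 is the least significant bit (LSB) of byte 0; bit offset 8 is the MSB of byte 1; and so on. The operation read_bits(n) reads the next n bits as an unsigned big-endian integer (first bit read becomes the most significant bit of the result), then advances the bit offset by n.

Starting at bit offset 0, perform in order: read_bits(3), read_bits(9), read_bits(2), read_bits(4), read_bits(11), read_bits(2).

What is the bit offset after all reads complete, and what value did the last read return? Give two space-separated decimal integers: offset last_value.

Read 1: bits[0:3] width=3 -> value=6 (bin 110); offset now 3 = byte 0 bit 3; 29 bits remain
Read 2: bits[3:12] width=9 -> value=466 (bin 111010010); offset now 12 = byte 1 bit 4; 20 bits remain
Read 3: bits[12:14] width=2 -> value=2 (bin 10); offset now 14 = byte 1 bit 6; 18 bits remain
Read 4: bits[14:18] width=4 -> value=12 (bin 1100); offset now 18 = byte 2 bit 2; 14 bits remain
Read 5: bits[18:29] width=11 -> value=1639 (bin 11001100111); offset now 29 = byte 3 bit 5; 3 bits remain
Read 6: bits[29:31] width=2 -> value=1 (bin 01); offset now 31 = byte 3 bit 7; 1 bits remain

Answer: 31 1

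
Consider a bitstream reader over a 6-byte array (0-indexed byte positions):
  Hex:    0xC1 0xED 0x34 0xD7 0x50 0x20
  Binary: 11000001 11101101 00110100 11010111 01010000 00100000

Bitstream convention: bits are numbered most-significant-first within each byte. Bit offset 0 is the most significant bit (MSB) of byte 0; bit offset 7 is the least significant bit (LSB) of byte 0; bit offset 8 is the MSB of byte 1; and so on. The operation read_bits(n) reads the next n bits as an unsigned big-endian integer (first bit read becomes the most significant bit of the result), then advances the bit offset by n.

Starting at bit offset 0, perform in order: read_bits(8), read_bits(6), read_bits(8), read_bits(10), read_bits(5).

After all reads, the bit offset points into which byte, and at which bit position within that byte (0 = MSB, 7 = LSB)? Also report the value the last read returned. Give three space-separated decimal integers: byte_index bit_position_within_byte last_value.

Answer: 4 5 10

Derivation:
Read 1: bits[0:8] width=8 -> value=193 (bin 11000001); offset now 8 = byte 1 bit 0; 40 bits remain
Read 2: bits[8:14] width=6 -> value=59 (bin 111011); offset now 14 = byte 1 bit 6; 34 bits remain
Read 3: bits[14:22] width=8 -> value=77 (bin 01001101); offset now 22 = byte 2 bit 6; 26 bits remain
Read 4: bits[22:32] width=10 -> value=215 (bin 0011010111); offset now 32 = byte 4 bit 0; 16 bits remain
Read 5: bits[32:37] width=5 -> value=10 (bin 01010); offset now 37 = byte 4 bit 5; 11 bits remain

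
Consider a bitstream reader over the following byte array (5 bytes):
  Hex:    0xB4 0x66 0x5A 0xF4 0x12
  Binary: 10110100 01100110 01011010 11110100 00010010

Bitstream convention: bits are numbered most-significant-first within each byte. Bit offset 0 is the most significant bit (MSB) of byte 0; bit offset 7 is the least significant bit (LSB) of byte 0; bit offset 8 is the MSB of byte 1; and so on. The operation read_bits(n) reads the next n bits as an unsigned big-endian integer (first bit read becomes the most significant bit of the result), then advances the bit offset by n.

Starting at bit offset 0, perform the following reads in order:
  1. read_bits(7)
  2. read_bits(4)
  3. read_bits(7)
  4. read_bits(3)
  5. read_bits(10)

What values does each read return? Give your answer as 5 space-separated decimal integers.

Read 1: bits[0:7] width=7 -> value=90 (bin 1011010); offset now 7 = byte 0 bit 7; 33 bits remain
Read 2: bits[7:11] width=4 -> value=3 (bin 0011); offset now 11 = byte 1 bit 3; 29 bits remain
Read 3: bits[11:18] width=7 -> value=25 (bin 0011001); offset now 18 = byte 2 bit 2; 22 bits remain
Read 4: bits[18:21] width=3 -> value=3 (bin 011); offset now 21 = byte 2 bit 5; 19 bits remain
Read 5: bits[21:31] width=10 -> value=378 (bin 0101111010); offset now 31 = byte 3 bit 7; 9 bits remain

Answer: 90 3 25 3 378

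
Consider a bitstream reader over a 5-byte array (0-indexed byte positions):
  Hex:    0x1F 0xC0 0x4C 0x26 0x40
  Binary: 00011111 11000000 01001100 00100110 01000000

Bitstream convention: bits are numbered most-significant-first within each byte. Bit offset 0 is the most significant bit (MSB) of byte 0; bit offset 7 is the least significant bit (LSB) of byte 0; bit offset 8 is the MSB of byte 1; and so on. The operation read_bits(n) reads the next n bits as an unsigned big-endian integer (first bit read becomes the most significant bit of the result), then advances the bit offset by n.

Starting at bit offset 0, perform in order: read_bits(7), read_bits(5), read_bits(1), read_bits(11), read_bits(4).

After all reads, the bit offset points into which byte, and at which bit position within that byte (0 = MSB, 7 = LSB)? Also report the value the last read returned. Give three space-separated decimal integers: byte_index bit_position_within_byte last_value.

Read 1: bits[0:7] width=7 -> value=15 (bin 0001111); offset now 7 = byte 0 bit 7; 33 bits remain
Read 2: bits[7:12] width=5 -> value=28 (bin 11100); offset now 12 = byte 1 bit 4; 28 bits remain
Read 3: bits[12:13] width=1 -> value=0 (bin 0); offset now 13 = byte 1 bit 5; 27 bits remain
Read 4: bits[13:24] width=11 -> value=76 (bin 00001001100); offset now 24 = byte 3 bit 0; 16 bits remain
Read 5: bits[24:28] width=4 -> value=2 (bin 0010); offset now 28 = byte 3 bit 4; 12 bits remain

Answer: 3 4 2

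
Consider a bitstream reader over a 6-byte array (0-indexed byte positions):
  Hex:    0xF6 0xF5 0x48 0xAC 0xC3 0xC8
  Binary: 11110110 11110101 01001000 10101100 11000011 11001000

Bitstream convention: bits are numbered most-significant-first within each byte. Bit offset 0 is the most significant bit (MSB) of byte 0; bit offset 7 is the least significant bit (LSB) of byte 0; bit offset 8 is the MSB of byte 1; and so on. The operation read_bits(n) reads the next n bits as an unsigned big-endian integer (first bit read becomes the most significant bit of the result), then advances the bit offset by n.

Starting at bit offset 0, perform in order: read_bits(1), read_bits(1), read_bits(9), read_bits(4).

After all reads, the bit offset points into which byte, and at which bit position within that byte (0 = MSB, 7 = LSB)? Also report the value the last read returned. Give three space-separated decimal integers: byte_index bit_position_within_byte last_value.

Answer: 1 7 10

Derivation:
Read 1: bits[0:1] width=1 -> value=1 (bin 1); offset now 1 = byte 0 bit 1; 47 bits remain
Read 2: bits[1:2] width=1 -> value=1 (bin 1); offset now 2 = byte 0 bit 2; 46 bits remain
Read 3: bits[2:11] width=9 -> value=439 (bin 110110111); offset now 11 = byte 1 bit 3; 37 bits remain
Read 4: bits[11:15] width=4 -> value=10 (bin 1010); offset now 15 = byte 1 bit 7; 33 bits remain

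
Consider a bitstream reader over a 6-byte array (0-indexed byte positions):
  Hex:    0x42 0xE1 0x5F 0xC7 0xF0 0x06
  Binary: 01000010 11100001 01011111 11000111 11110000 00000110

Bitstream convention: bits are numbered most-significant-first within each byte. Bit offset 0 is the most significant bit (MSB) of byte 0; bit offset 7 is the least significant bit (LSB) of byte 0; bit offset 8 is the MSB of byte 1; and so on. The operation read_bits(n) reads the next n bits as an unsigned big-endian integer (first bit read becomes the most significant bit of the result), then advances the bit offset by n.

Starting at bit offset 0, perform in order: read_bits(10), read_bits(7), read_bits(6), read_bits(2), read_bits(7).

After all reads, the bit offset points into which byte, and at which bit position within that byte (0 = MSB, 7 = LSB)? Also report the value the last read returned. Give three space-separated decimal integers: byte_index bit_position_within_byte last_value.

Answer: 4 0 71

Derivation:
Read 1: bits[0:10] width=10 -> value=267 (bin 0100001011); offset now 10 = byte 1 bit 2; 38 bits remain
Read 2: bits[10:17] width=7 -> value=66 (bin 1000010); offset now 17 = byte 2 bit 1; 31 bits remain
Read 3: bits[17:23] width=6 -> value=47 (bin 101111); offset now 23 = byte 2 bit 7; 25 bits remain
Read 4: bits[23:25] width=2 -> value=3 (bin 11); offset now 25 = byte 3 bit 1; 23 bits remain
Read 5: bits[25:32] width=7 -> value=71 (bin 1000111); offset now 32 = byte 4 bit 0; 16 bits remain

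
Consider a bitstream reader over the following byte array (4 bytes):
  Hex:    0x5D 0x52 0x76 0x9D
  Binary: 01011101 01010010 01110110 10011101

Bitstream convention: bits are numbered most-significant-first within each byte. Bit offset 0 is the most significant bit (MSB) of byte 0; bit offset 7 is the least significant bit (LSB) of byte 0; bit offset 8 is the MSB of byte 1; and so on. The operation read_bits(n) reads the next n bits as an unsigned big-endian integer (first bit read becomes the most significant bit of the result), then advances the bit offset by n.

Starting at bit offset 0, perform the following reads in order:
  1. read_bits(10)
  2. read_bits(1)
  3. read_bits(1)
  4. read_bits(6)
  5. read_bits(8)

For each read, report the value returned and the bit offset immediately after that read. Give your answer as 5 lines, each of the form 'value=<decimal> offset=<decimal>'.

Answer: value=373 offset=10
value=0 offset=11
value=1 offset=12
value=9 offset=18
value=218 offset=26

Derivation:
Read 1: bits[0:10] width=10 -> value=373 (bin 0101110101); offset now 10 = byte 1 bit 2; 22 bits remain
Read 2: bits[10:11] width=1 -> value=0 (bin 0); offset now 11 = byte 1 bit 3; 21 bits remain
Read 3: bits[11:12] width=1 -> value=1 (bin 1); offset now 12 = byte 1 bit 4; 20 bits remain
Read 4: bits[12:18] width=6 -> value=9 (bin 001001); offset now 18 = byte 2 bit 2; 14 bits remain
Read 5: bits[18:26] width=8 -> value=218 (bin 11011010); offset now 26 = byte 3 bit 2; 6 bits remain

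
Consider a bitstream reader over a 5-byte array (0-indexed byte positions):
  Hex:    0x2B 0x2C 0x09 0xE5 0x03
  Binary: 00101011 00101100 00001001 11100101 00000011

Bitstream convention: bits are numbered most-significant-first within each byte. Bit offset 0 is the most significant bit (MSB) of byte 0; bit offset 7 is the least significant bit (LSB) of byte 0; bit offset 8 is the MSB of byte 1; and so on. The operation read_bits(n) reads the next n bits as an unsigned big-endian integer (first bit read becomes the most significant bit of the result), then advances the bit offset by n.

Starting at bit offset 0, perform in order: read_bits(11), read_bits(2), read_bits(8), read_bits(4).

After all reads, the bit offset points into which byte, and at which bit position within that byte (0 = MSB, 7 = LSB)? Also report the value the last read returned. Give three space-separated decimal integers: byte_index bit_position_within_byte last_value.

Answer: 3 1 3

Derivation:
Read 1: bits[0:11] width=11 -> value=345 (bin 00101011001); offset now 11 = byte 1 bit 3; 29 bits remain
Read 2: bits[11:13] width=2 -> value=1 (bin 01); offset now 13 = byte 1 bit 5; 27 bits remain
Read 3: bits[13:21] width=8 -> value=129 (bin 10000001); offset now 21 = byte 2 bit 5; 19 bits remain
Read 4: bits[21:25] width=4 -> value=3 (bin 0011); offset now 25 = byte 3 bit 1; 15 bits remain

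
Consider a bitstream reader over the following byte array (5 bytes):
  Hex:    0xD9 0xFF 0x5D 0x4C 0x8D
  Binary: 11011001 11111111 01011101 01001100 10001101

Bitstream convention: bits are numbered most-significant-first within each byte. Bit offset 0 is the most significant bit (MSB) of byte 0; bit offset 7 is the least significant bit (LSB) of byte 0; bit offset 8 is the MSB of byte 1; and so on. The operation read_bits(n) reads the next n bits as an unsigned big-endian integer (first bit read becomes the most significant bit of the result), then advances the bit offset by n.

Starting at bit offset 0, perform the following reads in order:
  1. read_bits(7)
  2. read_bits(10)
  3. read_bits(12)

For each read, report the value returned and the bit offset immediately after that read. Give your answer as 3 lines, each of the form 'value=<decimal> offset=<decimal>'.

Read 1: bits[0:7] width=7 -> value=108 (bin 1101100); offset now 7 = byte 0 bit 7; 33 bits remain
Read 2: bits[7:17] width=10 -> value=1022 (bin 1111111110); offset now 17 = byte 2 bit 1; 23 bits remain
Read 3: bits[17:29] width=12 -> value=2985 (bin 101110101001); offset now 29 = byte 3 bit 5; 11 bits remain

Answer: value=108 offset=7
value=1022 offset=17
value=2985 offset=29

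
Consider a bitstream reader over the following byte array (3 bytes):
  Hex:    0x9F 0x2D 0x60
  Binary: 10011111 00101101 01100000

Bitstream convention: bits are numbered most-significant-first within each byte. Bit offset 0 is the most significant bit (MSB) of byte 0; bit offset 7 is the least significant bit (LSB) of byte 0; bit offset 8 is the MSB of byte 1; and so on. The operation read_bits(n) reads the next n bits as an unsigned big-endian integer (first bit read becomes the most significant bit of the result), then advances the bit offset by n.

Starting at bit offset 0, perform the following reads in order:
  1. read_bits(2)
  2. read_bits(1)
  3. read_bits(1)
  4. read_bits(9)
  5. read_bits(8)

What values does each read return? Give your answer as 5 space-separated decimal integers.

Read 1: bits[0:2] width=2 -> value=2 (bin 10); offset now 2 = byte 0 bit 2; 22 bits remain
Read 2: bits[2:3] width=1 -> value=0 (bin 0); offset now 3 = byte 0 bit 3; 21 bits remain
Read 3: bits[3:4] width=1 -> value=1 (bin 1); offset now 4 = byte 0 bit 4; 20 bits remain
Read 4: bits[4:13] width=9 -> value=485 (bin 111100101); offset now 13 = byte 1 bit 5; 11 bits remain
Read 5: bits[13:21] width=8 -> value=172 (bin 10101100); offset now 21 = byte 2 bit 5; 3 bits remain

Answer: 2 0 1 485 172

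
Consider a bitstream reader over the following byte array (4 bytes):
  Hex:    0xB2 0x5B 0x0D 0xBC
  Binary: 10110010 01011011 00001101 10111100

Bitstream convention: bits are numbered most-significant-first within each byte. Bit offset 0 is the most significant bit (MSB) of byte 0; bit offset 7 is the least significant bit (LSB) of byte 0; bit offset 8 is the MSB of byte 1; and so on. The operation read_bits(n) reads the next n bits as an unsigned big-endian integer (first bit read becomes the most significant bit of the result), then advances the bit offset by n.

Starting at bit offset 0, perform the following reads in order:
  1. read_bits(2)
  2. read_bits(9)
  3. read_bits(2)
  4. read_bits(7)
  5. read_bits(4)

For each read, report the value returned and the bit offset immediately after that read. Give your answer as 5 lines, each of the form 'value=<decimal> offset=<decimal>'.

Read 1: bits[0:2] width=2 -> value=2 (bin 10); offset now 2 = byte 0 bit 2; 30 bits remain
Read 2: bits[2:11] width=9 -> value=402 (bin 110010010); offset now 11 = byte 1 bit 3; 21 bits remain
Read 3: bits[11:13] width=2 -> value=3 (bin 11); offset now 13 = byte 1 bit 5; 19 bits remain
Read 4: bits[13:20] width=7 -> value=48 (bin 0110000); offset now 20 = byte 2 bit 4; 12 bits remain
Read 5: bits[20:24] width=4 -> value=13 (bin 1101); offset now 24 = byte 3 bit 0; 8 bits remain

Answer: value=2 offset=2
value=402 offset=11
value=3 offset=13
value=48 offset=20
value=13 offset=24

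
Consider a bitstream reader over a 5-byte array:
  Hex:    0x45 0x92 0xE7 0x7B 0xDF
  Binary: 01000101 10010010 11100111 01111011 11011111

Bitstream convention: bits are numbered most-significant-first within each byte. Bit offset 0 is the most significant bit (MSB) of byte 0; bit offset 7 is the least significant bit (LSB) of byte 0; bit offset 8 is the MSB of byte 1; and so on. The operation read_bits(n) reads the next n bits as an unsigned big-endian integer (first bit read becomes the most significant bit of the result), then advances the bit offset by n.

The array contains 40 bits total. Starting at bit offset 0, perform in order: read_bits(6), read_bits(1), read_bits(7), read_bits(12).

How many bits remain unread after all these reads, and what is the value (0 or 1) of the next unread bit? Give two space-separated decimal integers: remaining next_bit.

Read 1: bits[0:6] width=6 -> value=17 (bin 010001); offset now 6 = byte 0 bit 6; 34 bits remain
Read 2: bits[6:7] width=1 -> value=0 (bin 0); offset now 7 = byte 0 bit 7; 33 bits remain
Read 3: bits[7:14] width=7 -> value=100 (bin 1100100); offset now 14 = byte 1 bit 6; 26 bits remain
Read 4: bits[14:26] width=12 -> value=2973 (bin 101110011101); offset now 26 = byte 3 bit 2; 14 bits remain

Answer: 14 1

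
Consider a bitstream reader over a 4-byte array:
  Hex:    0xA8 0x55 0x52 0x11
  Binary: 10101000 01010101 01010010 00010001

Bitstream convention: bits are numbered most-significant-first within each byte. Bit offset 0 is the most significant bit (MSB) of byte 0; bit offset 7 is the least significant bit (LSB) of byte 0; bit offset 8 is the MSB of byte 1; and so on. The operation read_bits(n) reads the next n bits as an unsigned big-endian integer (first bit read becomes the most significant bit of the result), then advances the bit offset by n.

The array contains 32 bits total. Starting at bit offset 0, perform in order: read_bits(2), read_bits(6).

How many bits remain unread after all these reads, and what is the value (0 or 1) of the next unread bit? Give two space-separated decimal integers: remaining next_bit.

Read 1: bits[0:2] width=2 -> value=2 (bin 10); offset now 2 = byte 0 bit 2; 30 bits remain
Read 2: bits[2:8] width=6 -> value=40 (bin 101000); offset now 8 = byte 1 bit 0; 24 bits remain

Answer: 24 0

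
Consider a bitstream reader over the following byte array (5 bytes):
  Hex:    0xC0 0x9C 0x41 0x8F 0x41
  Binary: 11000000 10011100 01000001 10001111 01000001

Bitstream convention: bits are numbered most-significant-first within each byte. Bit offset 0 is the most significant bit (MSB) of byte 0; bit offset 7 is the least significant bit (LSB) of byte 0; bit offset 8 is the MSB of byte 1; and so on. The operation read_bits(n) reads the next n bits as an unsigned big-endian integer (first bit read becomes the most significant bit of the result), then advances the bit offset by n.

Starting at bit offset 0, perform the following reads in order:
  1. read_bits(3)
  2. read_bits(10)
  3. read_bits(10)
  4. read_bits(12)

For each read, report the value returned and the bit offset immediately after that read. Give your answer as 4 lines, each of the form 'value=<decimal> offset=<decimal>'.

Read 1: bits[0:3] width=3 -> value=6 (bin 110); offset now 3 = byte 0 bit 3; 37 bits remain
Read 2: bits[3:13] width=10 -> value=19 (bin 0000010011); offset now 13 = byte 1 bit 5; 27 bits remain
Read 3: bits[13:23] width=10 -> value=544 (bin 1000100000); offset now 23 = byte 2 bit 7; 17 bits remain
Read 4: bits[23:35] width=12 -> value=3194 (bin 110001111010); offset now 35 = byte 4 bit 3; 5 bits remain

Answer: value=6 offset=3
value=19 offset=13
value=544 offset=23
value=3194 offset=35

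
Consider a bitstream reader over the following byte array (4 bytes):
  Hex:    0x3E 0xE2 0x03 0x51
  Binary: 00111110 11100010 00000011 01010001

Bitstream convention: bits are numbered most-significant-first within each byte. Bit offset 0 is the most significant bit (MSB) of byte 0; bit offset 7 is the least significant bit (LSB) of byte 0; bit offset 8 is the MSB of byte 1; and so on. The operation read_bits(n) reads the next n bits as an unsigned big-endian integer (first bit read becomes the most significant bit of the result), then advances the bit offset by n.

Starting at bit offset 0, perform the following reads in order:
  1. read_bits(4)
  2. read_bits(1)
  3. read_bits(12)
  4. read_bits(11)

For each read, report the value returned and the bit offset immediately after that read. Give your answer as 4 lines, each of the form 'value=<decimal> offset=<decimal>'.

Answer: value=3 offset=4
value=1 offset=5
value=3524 offset=17
value=53 offset=28

Derivation:
Read 1: bits[0:4] width=4 -> value=3 (bin 0011); offset now 4 = byte 0 bit 4; 28 bits remain
Read 2: bits[4:5] width=1 -> value=1 (bin 1); offset now 5 = byte 0 bit 5; 27 bits remain
Read 3: bits[5:17] width=12 -> value=3524 (bin 110111000100); offset now 17 = byte 2 bit 1; 15 bits remain
Read 4: bits[17:28] width=11 -> value=53 (bin 00000110101); offset now 28 = byte 3 bit 4; 4 bits remain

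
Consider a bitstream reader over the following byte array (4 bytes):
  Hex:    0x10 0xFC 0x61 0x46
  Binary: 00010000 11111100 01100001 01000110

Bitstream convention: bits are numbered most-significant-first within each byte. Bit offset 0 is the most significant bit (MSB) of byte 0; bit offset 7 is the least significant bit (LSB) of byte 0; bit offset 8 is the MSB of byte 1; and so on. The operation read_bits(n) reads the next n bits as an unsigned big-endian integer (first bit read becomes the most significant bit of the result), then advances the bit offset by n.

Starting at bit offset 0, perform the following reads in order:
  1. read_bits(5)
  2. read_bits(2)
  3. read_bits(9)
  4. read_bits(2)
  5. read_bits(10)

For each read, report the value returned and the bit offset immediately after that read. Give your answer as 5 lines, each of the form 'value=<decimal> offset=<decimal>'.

Read 1: bits[0:5] width=5 -> value=2 (bin 00010); offset now 5 = byte 0 bit 5; 27 bits remain
Read 2: bits[5:7] width=2 -> value=0 (bin 00); offset now 7 = byte 0 bit 7; 25 bits remain
Read 3: bits[7:16] width=9 -> value=252 (bin 011111100); offset now 16 = byte 2 bit 0; 16 bits remain
Read 4: bits[16:18] width=2 -> value=1 (bin 01); offset now 18 = byte 2 bit 2; 14 bits remain
Read 5: bits[18:28] width=10 -> value=532 (bin 1000010100); offset now 28 = byte 3 bit 4; 4 bits remain

Answer: value=2 offset=5
value=0 offset=7
value=252 offset=16
value=1 offset=18
value=532 offset=28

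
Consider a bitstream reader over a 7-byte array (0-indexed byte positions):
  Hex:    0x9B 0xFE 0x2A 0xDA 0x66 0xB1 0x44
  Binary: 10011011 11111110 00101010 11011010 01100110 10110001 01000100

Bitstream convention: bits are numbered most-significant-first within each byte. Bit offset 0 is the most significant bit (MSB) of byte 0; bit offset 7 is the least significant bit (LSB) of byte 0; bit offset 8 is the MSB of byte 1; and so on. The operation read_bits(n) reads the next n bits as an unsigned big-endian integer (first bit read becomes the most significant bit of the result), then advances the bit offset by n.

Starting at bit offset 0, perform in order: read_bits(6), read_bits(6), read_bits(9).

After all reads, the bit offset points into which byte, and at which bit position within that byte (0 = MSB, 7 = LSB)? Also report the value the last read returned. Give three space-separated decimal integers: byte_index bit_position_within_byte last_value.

Read 1: bits[0:6] width=6 -> value=38 (bin 100110); offset now 6 = byte 0 bit 6; 50 bits remain
Read 2: bits[6:12] width=6 -> value=63 (bin 111111); offset now 12 = byte 1 bit 4; 44 bits remain
Read 3: bits[12:21] width=9 -> value=453 (bin 111000101); offset now 21 = byte 2 bit 5; 35 bits remain

Answer: 2 5 453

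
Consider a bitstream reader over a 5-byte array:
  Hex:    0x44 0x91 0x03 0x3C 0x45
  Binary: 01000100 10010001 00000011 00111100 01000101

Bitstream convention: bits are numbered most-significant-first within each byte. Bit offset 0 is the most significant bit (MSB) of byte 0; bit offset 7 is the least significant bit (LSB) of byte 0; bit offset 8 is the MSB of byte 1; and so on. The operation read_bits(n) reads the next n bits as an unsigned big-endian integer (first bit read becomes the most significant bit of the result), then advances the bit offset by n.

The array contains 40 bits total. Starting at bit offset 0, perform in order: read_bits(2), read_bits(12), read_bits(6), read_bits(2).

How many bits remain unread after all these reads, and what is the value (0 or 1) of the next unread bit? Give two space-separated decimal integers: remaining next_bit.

Read 1: bits[0:2] width=2 -> value=1 (bin 01); offset now 2 = byte 0 bit 2; 38 bits remain
Read 2: bits[2:14] width=12 -> value=292 (bin 000100100100); offset now 14 = byte 1 bit 6; 26 bits remain
Read 3: bits[14:20] width=6 -> value=16 (bin 010000); offset now 20 = byte 2 bit 4; 20 bits remain
Read 4: bits[20:22] width=2 -> value=0 (bin 00); offset now 22 = byte 2 bit 6; 18 bits remain

Answer: 18 1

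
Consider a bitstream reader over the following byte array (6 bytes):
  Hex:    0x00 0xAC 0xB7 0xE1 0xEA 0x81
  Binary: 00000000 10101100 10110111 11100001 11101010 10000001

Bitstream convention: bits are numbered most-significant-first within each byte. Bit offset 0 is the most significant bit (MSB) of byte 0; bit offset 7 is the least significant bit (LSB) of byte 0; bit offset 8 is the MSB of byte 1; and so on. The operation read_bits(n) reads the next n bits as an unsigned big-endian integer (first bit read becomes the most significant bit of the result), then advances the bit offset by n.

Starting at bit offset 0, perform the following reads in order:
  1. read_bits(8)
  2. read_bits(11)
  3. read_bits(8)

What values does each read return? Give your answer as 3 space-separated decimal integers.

Answer: 0 1381 191

Derivation:
Read 1: bits[0:8] width=8 -> value=0 (bin 00000000); offset now 8 = byte 1 bit 0; 40 bits remain
Read 2: bits[8:19] width=11 -> value=1381 (bin 10101100101); offset now 19 = byte 2 bit 3; 29 bits remain
Read 3: bits[19:27] width=8 -> value=191 (bin 10111111); offset now 27 = byte 3 bit 3; 21 bits remain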